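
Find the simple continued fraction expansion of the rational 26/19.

Run the Euclidean algorithm on 26 and 19; the successive quotients are the partial quotients a_0, a_1, ... (each step inverts the fractional part left over by the previous one):
  26 = 1*19 + 7, so a_0 = 1.
  19 = 2*7 + 5, so a_1 = 2.
  7 = 1*5 + 2, so a_2 = 1.
  5 = 2*2 + 1, so a_3 = 2.
  2 = 2*1 + 0, so a_4 = 2.
The remainder reaches 0 after 5 divisions, so the expansion has 5 partial quotients, read off in order.

[1; 2, 1, 2, 2]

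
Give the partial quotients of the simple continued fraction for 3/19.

Run the Euclidean algorithm on 3 and 19; the successive quotients are the partial quotients a_0, a_1, ... (each step inverts the fractional part left over by the previous one):
  3 = 0*19 + 3, so a_0 = 0.
  19 = 6*3 + 1, so a_1 = 6.
  3 = 3*1 + 0, so a_2 = 3.
The remainder reaches 0 after 3 divisions, so the expansion has 3 partial quotients, read off in order.

[0; 6, 3]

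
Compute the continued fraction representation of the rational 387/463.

[0; 1, 5, 10, 1, 6]

Run the Euclidean algorithm on 387 and 463; the successive quotients are the partial quotients a_0, a_1, ... (each step inverts the fractional part left over by the previous one):
  387 = 0*463 + 387, so a_0 = 0.
  463 = 1*387 + 76, so a_1 = 1.
  387 = 5*76 + 7, so a_2 = 5.
  76 = 10*7 + 6, so a_3 = 10.
  7 = 1*6 + 1, so a_4 = 1.
  6 = 6*1 + 0, so a_5 = 6.
The remainder reaches 0 after 6 divisions, so the expansion has 6 partial quotients, read off in order.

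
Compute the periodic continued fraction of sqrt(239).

Write x_i = (sqrt(239) + m_i)/d_i with (m_0, d_0) = (0, 1). a_0 = floor(sqrt(239)) = 15, since 15^2 = 225 <= 239 < 256 = 16^2.
Iterate m_{i+1} = d_i*a_i - m_i, d_{i+1} = (239 - m_{i+1}^2)/d_i, a_{i+1} = floor((a_0 + m_{i+1})/d_{i+1}):
  m_1 = 1*15 - 0 = 15, d_1 = (239 - 15^2)/1 = 14/1 = 14, a_1 = floor((15 + 15)/14) = 2.
  m_2 = 14*2 - 15 = 13, d_2 = (239 - 13^2)/14 = 70/14 = 5, a_2 = floor((15 + 13)/5) = 5.
  m_3 = 5*5 - 13 = 12, d_3 = (239 - 12^2)/5 = 95/5 = 19, a_3 = floor((15 + 12)/19) = 1.
  m_4 = 19*1 - 12 = 7, d_4 = (239 - 7^2)/19 = 190/19 = 10, a_4 = floor((15 + 7)/10) = 2.
  m_5 = 10*2 - 7 = 13, d_5 = (239 - 13^2)/10 = 70/10 = 7, a_5 = floor((15 + 13)/7) = 4.
  m_6 = 7*4 - 13 = 15, d_6 = (239 - 15^2)/7 = 14/7 = 2, a_6 = floor((15 + 15)/2) = 15.
  m_7 = 2*15 - 15 = 15, d_7 = (239 - 15^2)/2 = 14/2 = 7, a_7 = floor((15 + 15)/7) = 4.
  m_8 = 7*4 - 15 = 13, d_8 = (239 - 13^2)/7 = 70/7 = 10, a_8 = floor((15 + 13)/10) = 2.
  m_9 = 10*2 - 13 = 7, d_9 = (239 - 7^2)/10 = 190/10 = 19, a_9 = floor((15 + 7)/19) = 1.
  m_10 = 19*1 - 7 = 12, d_10 = (239 - 12^2)/19 = 95/19 = 5, a_10 = floor((15 + 12)/5) = 5.
  m_11 = 5*5 - 12 = 13, d_11 = (239 - 13^2)/5 = 70/5 = 14, a_11 = floor((15 + 13)/14) = 2.
  m_12 = 14*2 - 13 = 15, d_12 = (239 - 15^2)/14 = 14/14 = 1, a_12 = floor((15 + 15)/1) = 30.
  m_13 = 1*30 - 15 = 15, d_13 = (239 - 15^2)/1 = 14/1 = 14: (m_13, d_13) = (m_1, d_1) = (15, 14), so from here the quotients repeat a_1, ..., a_12; the period length is 12.
Hence the expansion of sqrt(239) is a_0 = 15 followed by the repeating block 2, 5, 1, 2, 4, 15, 4, 2, 1, 5, 2, 30 (period 12).

[15; (2, 5, 1, 2, 4, 15, 4, 2, 1, 5, 2, 30)]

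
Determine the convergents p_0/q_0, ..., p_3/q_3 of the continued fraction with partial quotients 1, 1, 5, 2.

Using the convergent recurrence p_i = a_i*p_{i-1} + p_{i-2}, q_i = a_i*q_{i-1} + q_{i-2} with p_{-2}=0, p_{-1}=1, q_{-2}=1, q_{-1}=0:
  i=0: a_0=1, p_0 = 1*1 + 0 = 1, q_0 = 1*0 + 1 = 1.
  i=1: a_1=1, p_1 = 1*1 + 1 = 2, q_1 = 1*1 + 0 = 1.
  i=2: a_2=5, p_2 = 5*2 + 1 = 11, q_2 = 5*1 + 1 = 6.
  i=3: a_3=2, p_3 = 2*11 + 2 = 24, q_3 = 2*6 + 1 = 13.

1/1, 2/1, 11/6, 24/13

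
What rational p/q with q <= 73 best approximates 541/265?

49/24

Expand x = 541/265 as a continued fraction with the Euclidean algorithm:
  541 = 2*265 + 11, so a_0 = 2.
  265 = 24*11 + 1, so a_1 = 24.
  11 = 11*1 + 0, so a_2 = 11.
so x = [2; 24, 11].
Convergents (p_i = a_i*p_{i-1} + p_{i-2}, q_i = a_i*q_{i-1} + q_{i-2} with p_{-2}=0, p_{-1}=1, q_{-2}=1, q_{-1}=0), until the denominator exceeds 73:
  i=0: a_0=2, p_0 = 2*1 + 0 = 2, q_0 = 2*0 + 1 = 1.
  i=1: a_1=24, p_1 = 24*2 + 1 = 49, q_1 = 24*1 + 0 = 24.
  i=2: a_2=11, p_2 = 11*49 + 2 = 541, q_2 = 11*24 + 1 = 265.
q_2 = 265 > 73, so the last convergent with denominator <= 73 is p_1/q_1 = 49/24.
The closest fraction with denominator <= 73 is either p_1/q_1 or the intermediate fraction (k*p_1 + p_0)/(k*q_1 + q_0) with the largest k >= 1 whose denominator stays <= 73; these approach x as k grows, and every other convergent or intermediate fraction in range is farther away.
Largest k: floor((73 - q_0)/q_1) = floor((73 - 1)/24) = 3.
That gives (3*49 + 2)/(3*24 + 1) = 149/73.
Compare the errors: |x - 49/24| = |541*24 - 49*265|/(265*24) = 1/6360, and |x - 149/73| = |541*73 - 149*265|/(265*73) = 8/19345.
Cross-multiplying, 1*19345 = 19345 < 50880 = 8*6360, so 1/6360 is smaller: the convergent 49/24 is closer to x than 149/73.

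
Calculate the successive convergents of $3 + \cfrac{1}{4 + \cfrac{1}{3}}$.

Using the convergent recurrence p_i = a_i*p_{i-1} + p_{i-2}, q_i = a_i*q_{i-1} + q_{i-2} with p_{-2}=0, p_{-1}=1, q_{-2}=1, q_{-1}=0:
  i=0: a_0=3, p_0 = 3*1 + 0 = 3, q_0 = 3*0 + 1 = 1.
  i=1: a_1=4, p_1 = 4*3 + 1 = 13, q_1 = 4*1 + 0 = 4.
  i=2: a_2=3, p_2 = 3*13 + 3 = 42, q_2 = 3*4 + 1 = 13.

3/1, 13/4, 42/13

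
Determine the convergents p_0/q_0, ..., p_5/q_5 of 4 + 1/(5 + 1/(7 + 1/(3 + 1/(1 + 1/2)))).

Using the convergent recurrence p_i = a_i*p_{i-1} + p_{i-2}, q_i = a_i*q_{i-1} + q_{i-2} with p_{-2}=0, p_{-1}=1, q_{-2}=1, q_{-1}=0:
  i=0: a_0=4, p_0 = 4*1 + 0 = 4, q_0 = 4*0 + 1 = 1.
  i=1: a_1=5, p_1 = 5*4 + 1 = 21, q_1 = 5*1 + 0 = 5.
  i=2: a_2=7, p_2 = 7*21 + 4 = 151, q_2 = 7*5 + 1 = 36.
  i=3: a_3=3, p_3 = 3*151 + 21 = 474, q_3 = 3*36 + 5 = 113.
  i=4: a_4=1, p_4 = 1*474 + 151 = 625, q_4 = 1*113 + 36 = 149.
  i=5: a_5=2, p_5 = 2*625 + 474 = 1724, q_5 = 2*149 + 113 = 411.

4/1, 21/5, 151/36, 474/113, 625/149, 1724/411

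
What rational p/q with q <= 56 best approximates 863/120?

Expand x = 863/120 as a continued fraction with the Euclidean algorithm:
  863 = 7*120 + 23, so a_0 = 7.
  120 = 5*23 + 5, so a_1 = 5.
  23 = 4*5 + 3, so a_2 = 4.
  5 = 1*3 + 2, so a_3 = 1.
  3 = 1*2 + 1, so a_4 = 1.
  2 = 2*1 + 0, so a_5 = 2.
so x = [7; 5, 4, 1, 1, 2].
Convergents (p_i = a_i*p_{i-1} + p_{i-2}, q_i = a_i*q_{i-1} + q_{i-2} with p_{-2}=0, p_{-1}=1, q_{-2}=1, q_{-1}=0), until the denominator exceeds 56:
  i=0: a_0=7, p_0 = 7*1 + 0 = 7, q_0 = 7*0 + 1 = 1.
  i=1: a_1=5, p_1 = 5*7 + 1 = 36, q_1 = 5*1 + 0 = 5.
  i=2: a_2=4, p_2 = 4*36 + 7 = 151, q_2 = 4*5 + 1 = 21.
  i=3: a_3=1, p_3 = 1*151 + 36 = 187, q_3 = 1*21 + 5 = 26.
  i=4: a_4=1, p_4 = 1*187 + 151 = 338, q_4 = 1*26 + 21 = 47.
  i=5: a_5=2, p_5 = 2*338 + 187 = 863, q_5 = 2*47 + 26 = 120.
q_5 = 120 > 56, so the last convergent with denominator <= 56 is p_4/q_4 = 338/47.
The closest fraction with denominator <= 56 is either p_4/q_4 or the intermediate fraction (k*p_4 + p_3)/(k*q_4 + q_3) with the largest k >= 1 whose denominator stays <= 56; these approach x as k grows, and every other convergent or intermediate fraction in range is farther away.
Largest k: floor((56 - q_3)/q_4) = floor((56 - 26)/47) = 0.
Since k = 0, no intermediate fraction beyond p_4/q_4 has denominator <= 56, so the convergent 338/47 is the closest (its error is |863*47 - 338*120|/(120*47) = 1/5640).

338/47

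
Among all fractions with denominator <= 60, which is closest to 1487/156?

448/47

Expand x = 1487/156 as a continued fraction with the Euclidean algorithm:
  1487 = 9*156 + 83, so a_0 = 9.
  156 = 1*83 + 73, so a_1 = 1.
  83 = 1*73 + 10, so a_2 = 1.
  73 = 7*10 + 3, so a_3 = 7.
  10 = 3*3 + 1, so a_4 = 3.
  3 = 3*1 + 0, so a_5 = 3.
so x = [9; 1, 1, 7, 3, 3].
Convergents (p_i = a_i*p_{i-1} + p_{i-2}, q_i = a_i*q_{i-1} + q_{i-2} with p_{-2}=0, p_{-1}=1, q_{-2}=1, q_{-1}=0), until the denominator exceeds 60:
  i=0: a_0=9, p_0 = 9*1 + 0 = 9, q_0 = 9*0 + 1 = 1.
  i=1: a_1=1, p_1 = 1*9 + 1 = 10, q_1 = 1*1 + 0 = 1.
  i=2: a_2=1, p_2 = 1*10 + 9 = 19, q_2 = 1*1 + 1 = 2.
  i=3: a_3=7, p_3 = 7*19 + 10 = 143, q_3 = 7*2 + 1 = 15.
  i=4: a_4=3, p_4 = 3*143 + 19 = 448, q_4 = 3*15 + 2 = 47.
  i=5: a_5=3, p_5 = 3*448 + 143 = 1487, q_5 = 3*47 + 15 = 156.
q_5 = 156 > 60, so the last convergent with denominator <= 60 is p_4/q_4 = 448/47.
The closest fraction with denominator <= 60 is either p_4/q_4 or the intermediate fraction (k*p_4 + p_3)/(k*q_4 + q_3) with the largest k >= 1 whose denominator stays <= 60; these approach x as k grows, and every other convergent or intermediate fraction in range is farther away.
Largest k: floor((60 - q_3)/q_4) = floor((60 - 15)/47) = 0.
Since k = 0, no intermediate fraction beyond p_4/q_4 has denominator <= 60, so the convergent 448/47 is the closest (its error is |1487*47 - 448*156|/(156*47) = 1/7332).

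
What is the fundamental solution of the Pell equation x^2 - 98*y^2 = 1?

(x, y) = (99, 10)

First expand sqrt(98) as a continued fraction. With x_i = (sqrt(98) + m_i)/d_i and (m_0, d_0) = (0, 1): a_0 = floor(sqrt(98)) = 9, since 9^2 = 81 <= 98 < 100 = 10^2.
Iterate m_{i+1} = d_i*a_i - m_i, d_{i+1} = (98 - m_{i+1}^2)/d_i, a_{i+1} = floor((a_0 + m_{i+1})/d_{i+1}):
  m_1 = 1*9 - 0 = 9, d_1 = (98 - 9^2)/1 = 17/1 = 17, a_1 = floor((9 + 9)/17) = 1.
  m_2 = 17*1 - 9 = 8, d_2 = (98 - 8^2)/17 = 34/17 = 2, a_2 = floor((9 + 8)/2) = 8.
  m_3 = 2*8 - 8 = 8, d_3 = (98 - 8^2)/2 = 34/2 = 17, a_3 = floor((9 + 8)/17) = 1.
  m_4 = 17*1 - 8 = 9, d_4 = (98 - 9^2)/17 = 17/17 = 1, a_4 = floor((9 + 9)/1) = 18.
  m_5 = 1*18 - 9 = 9, d_5 = (98 - 9^2)/1 = 17/1 = 17: (m_5, d_5) = (m_1, d_1) = (9, 17), so from here the quotients repeat a_1, ..., a_4; the period length is 4.
So sqrt(98) = [9; (1, 8, 1, 18)] with period length k = 4.
k is even, so the fundamental solution of x^2 - 98y^2 = 1 is (p_{k-1}, q_{k-1}) = (p_3, q_3); compute convergents through index 3.
Convergents (p_i = a_i*p_{i-1} + p_{i-2}, q_i = a_i*q_{i-1} + q_{i-2} with p_{-2}=0, p_{-1}=1, q_{-2}=1, q_{-1}=0):
  i=0: a_0=9, p_0 = 9*1 + 0 = 9, q_0 = 9*0 + 1 = 1.
  i=1: a_1=1, p_1 = 1*9 + 1 = 10, q_1 = 1*1 + 0 = 1.
  i=2: a_2=8, p_2 = 8*10 + 9 = 89, q_2 = 8*1 + 1 = 9.
  i=3: a_3=1, p_3 = 1*89 + 10 = 99, q_3 = 1*9 + 1 = 10.
Check: 99^2 - 98*10^2 = 9801 - 9800 = 1, so (x, y) = (99, 10) solves the equation, and by the theorem it is the least positive solution.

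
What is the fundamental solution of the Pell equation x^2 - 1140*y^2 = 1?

(x, y) = (2431, 72)

First expand sqrt(1140) as a continued fraction. With x_i = (sqrt(1140) + m_i)/d_i and (m_0, d_0) = (0, 1): a_0 = floor(sqrt(1140)) = 33, since 33^2 = 1089 <= 1140 < 1156 = 34^2.
Iterate m_{i+1} = d_i*a_i - m_i, d_{i+1} = (1140 - m_{i+1}^2)/d_i, a_{i+1} = floor((a_0 + m_{i+1})/d_{i+1}):
  m_1 = 1*33 - 0 = 33, d_1 = (1140 - 33^2)/1 = 51/1 = 51, a_1 = floor((33 + 33)/51) = 1.
  m_2 = 51*1 - 33 = 18, d_2 = (1140 - 18^2)/51 = 816/51 = 16, a_2 = floor((33 + 18)/16) = 3.
  m_3 = 16*3 - 18 = 30, d_3 = (1140 - 30^2)/16 = 240/16 = 15, a_3 = floor((33 + 30)/15) = 4.
  m_4 = 15*4 - 30 = 30, d_4 = (1140 - 30^2)/15 = 240/15 = 16, a_4 = floor((33 + 30)/16) = 3.
  m_5 = 16*3 - 30 = 18, d_5 = (1140 - 18^2)/16 = 816/16 = 51, a_5 = floor((33 + 18)/51) = 1.
  m_6 = 51*1 - 18 = 33, d_6 = (1140 - 33^2)/51 = 51/51 = 1, a_6 = floor((33 + 33)/1) = 66.
  m_7 = 1*66 - 33 = 33, d_7 = (1140 - 33^2)/1 = 51/1 = 51: (m_7, d_7) = (m_1, d_1) = (33, 51), so from here the quotients repeat a_1, ..., a_6; the period length is 6.
So sqrt(1140) = [33; (1, 3, 4, 3, 1, 66)] with period length k = 6.
k is even, so the fundamental solution of x^2 - 1140y^2 = 1 is (p_{k-1}, q_{k-1}) = (p_5, q_5); compute convergents through index 5.
Convergents (p_i = a_i*p_{i-1} + p_{i-2}, q_i = a_i*q_{i-1} + q_{i-2} with p_{-2}=0, p_{-1}=1, q_{-2}=1, q_{-1}=0):
  i=0: a_0=33, p_0 = 33*1 + 0 = 33, q_0 = 33*0 + 1 = 1.
  i=1: a_1=1, p_1 = 1*33 + 1 = 34, q_1 = 1*1 + 0 = 1.
  i=2: a_2=3, p_2 = 3*34 + 33 = 135, q_2 = 3*1 + 1 = 4.
  i=3: a_3=4, p_3 = 4*135 + 34 = 574, q_3 = 4*4 + 1 = 17.
  i=4: a_4=3, p_4 = 3*574 + 135 = 1857, q_4 = 3*17 + 4 = 55.
  i=5: a_5=1, p_5 = 1*1857 + 574 = 2431, q_5 = 1*55 + 17 = 72.
Check: 2431^2 - 1140*72^2 = 5909761 - 5909760 = 1, so (x, y) = (2431, 72) solves the equation, and by the theorem it is the least positive solution.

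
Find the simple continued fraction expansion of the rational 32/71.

Run the Euclidean algorithm on 32 and 71; the successive quotients are the partial quotients a_0, a_1, ... (each step inverts the fractional part left over by the previous one):
  32 = 0*71 + 32, so a_0 = 0.
  71 = 2*32 + 7, so a_1 = 2.
  32 = 4*7 + 4, so a_2 = 4.
  7 = 1*4 + 3, so a_3 = 1.
  4 = 1*3 + 1, so a_4 = 1.
  3 = 3*1 + 0, so a_5 = 3.
The remainder reaches 0 after 6 divisions, so the expansion has 6 partial quotients, read off in order.

[0; 2, 4, 1, 1, 3]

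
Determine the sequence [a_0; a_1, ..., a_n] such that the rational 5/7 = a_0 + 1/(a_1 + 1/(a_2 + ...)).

Run the Euclidean algorithm on 5 and 7; the successive quotients are the partial quotients a_0, a_1, ... (each step inverts the fractional part left over by the previous one):
  5 = 0*7 + 5, so a_0 = 0.
  7 = 1*5 + 2, so a_1 = 1.
  5 = 2*2 + 1, so a_2 = 2.
  2 = 2*1 + 0, so a_3 = 2.
The remainder reaches 0 after 4 divisions, so the expansion has 4 partial quotients, read off in order.

[0; 1, 2, 2]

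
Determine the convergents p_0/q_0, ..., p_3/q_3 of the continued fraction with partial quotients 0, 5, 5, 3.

Using the convergent recurrence p_i = a_i*p_{i-1} + p_{i-2}, q_i = a_i*q_{i-1} + q_{i-2} with p_{-2}=0, p_{-1}=1, q_{-2}=1, q_{-1}=0:
  i=0: a_0=0, p_0 = 0*1 + 0 = 0, q_0 = 0*0 + 1 = 1.
  i=1: a_1=5, p_1 = 5*0 + 1 = 1, q_1 = 5*1 + 0 = 5.
  i=2: a_2=5, p_2 = 5*1 + 0 = 5, q_2 = 5*5 + 1 = 26.
  i=3: a_3=3, p_3 = 3*5 + 1 = 16, q_3 = 3*26 + 5 = 83.

0/1, 1/5, 5/26, 16/83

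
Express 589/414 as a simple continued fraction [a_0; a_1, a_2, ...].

Run the Euclidean algorithm on 589 and 414; the successive quotients are the partial quotients a_0, a_1, ... (each step inverts the fractional part left over by the previous one):
  589 = 1*414 + 175, so a_0 = 1.
  414 = 2*175 + 64, so a_1 = 2.
  175 = 2*64 + 47, so a_2 = 2.
  64 = 1*47 + 17, so a_3 = 1.
  47 = 2*17 + 13, so a_4 = 2.
  17 = 1*13 + 4, so a_5 = 1.
  13 = 3*4 + 1, so a_6 = 3.
  4 = 4*1 + 0, so a_7 = 4.
The remainder reaches 0 after 8 divisions, so the expansion has 8 partial quotients, read off in order.

[1; 2, 2, 1, 2, 1, 3, 4]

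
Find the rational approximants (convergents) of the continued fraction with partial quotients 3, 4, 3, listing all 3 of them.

3/1, 13/4, 42/13

Using the convergent recurrence p_i = a_i*p_{i-1} + p_{i-2}, q_i = a_i*q_{i-1} + q_{i-2} with p_{-2}=0, p_{-1}=1, q_{-2}=1, q_{-1}=0:
  i=0: a_0=3, p_0 = 3*1 + 0 = 3, q_0 = 3*0 + 1 = 1.
  i=1: a_1=4, p_1 = 4*3 + 1 = 13, q_1 = 4*1 + 0 = 4.
  i=2: a_2=3, p_2 = 3*13 + 3 = 42, q_2 = 3*4 + 1 = 13.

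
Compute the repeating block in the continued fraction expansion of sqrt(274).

Write x_i = (sqrt(274) + m_i)/d_i with (m_0, d_0) = (0, 1). a_0 = floor(sqrt(274)) = 16, since 16^2 = 256 <= 274 < 289 = 17^2.
Iterate m_{i+1} = d_i*a_i - m_i, d_{i+1} = (274 - m_{i+1}^2)/d_i, a_{i+1} = floor((a_0 + m_{i+1})/d_{i+1}):
  m_1 = 1*16 - 0 = 16, d_1 = (274 - 16^2)/1 = 18/1 = 18, a_1 = floor((16 + 16)/18) = 1.
  m_2 = 18*1 - 16 = 2, d_2 = (274 - 2^2)/18 = 270/18 = 15, a_2 = floor((16 + 2)/15) = 1.
  m_3 = 15*1 - 2 = 13, d_3 = (274 - 13^2)/15 = 105/15 = 7, a_3 = floor((16 + 13)/7) = 4.
  m_4 = 7*4 - 13 = 15, d_4 = (274 - 15^2)/7 = 49/7 = 7, a_4 = floor((16 + 15)/7) = 4.
  m_5 = 7*4 - 15 = 13, d_5 = (274 - 13^2)/7 = 105/7 = 15, a_5 = floor((16 + 13)/15) = 1.
  m_6 = 15*1 - 13 = 2, d_6 = (274 - 2^2)/15 = 270/15 = 18, a_6 = floor((16 + 2)/18) = 1.
  m_7 = 18*1 - 2 = 16, d_7 = (274 - 16^2)/18 = 18/18 = 1, a_7 = floor((16 + 16)/1) = 32.
  m_8 = 1*32 - 16 = 16, d_8 = (274 - 16^2)/1 = 18/1 = 18: (m_8, d_8) = (m_1, d_1) = (16, 18), so from here the quotients repeat a_1, ..., a_7; the period length is 7.
Hence the expansion of sqrt(274) is a_0 = 16 followed by the repeating block 1, 1, 4, 4, 1, 1, 32 (period 7).

[16; (1, 1, 4, 4, 1, 1, 32)]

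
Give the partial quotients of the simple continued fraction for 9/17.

[0; 1, 1, 8]

Run the Euclidean algorithm on 9 and 17; the successive quotients are the partial quotients a_0, a_1, ... (each step inverts the fractional part left over by the previous one):
  9 = 0*17 + 9, so a_0 = 0.
  17 = 1*9 + 8, so a_1 = 1.
  9 = 1*8 + 1, so a_2 = 1.
  8 = 8*1 + 0, so a_3 = 8.
The remainder reaches 0 after 4 divisions, so the expansion has 4 partial quotients, read off in order.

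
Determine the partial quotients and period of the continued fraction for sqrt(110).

Write x_i = (sqrt(110) + m_i)/d_i with (m_0, d_0) = (0, 1). a_0 = floor(sqrt(110)) = 10, since 10^2 = 100 <= 110 < 121 = 11^2.
Iterate m_{i+1} = d_i*a_i - m_i, d_{i+1} = (110 - m_{i+1}^2)/d_i, a_{i+1} = floor((a_0 + m_{i+1})/d_{i+1}):
  m_1 = 1*10 - 0 = 10, d_1 = (110 - 10^2)/1 = 10/1 = 10, a_1 = floor((10 + 10)/10) = 2.
  m_2 = 10*2 - 10 = 10, d_2 = (110 - 10^2)/10 = 10/10 = 1, a_2 = floor((10 + 10)/1) = 20.
  m_3 = 1*20 - 10 = 10, d_3 = (110 - 10^2)/1 = 10/1 = 10: (m_3, d_3) = (m_1, d_1) = (10, 10), so from here the quotients repeat a_1, a_2; the period length is 2.
Hence the expansion of sqrt(110) is a_0 = 10 followed by the repeating block 2, 20 (period 2).

[10; (2, 20)]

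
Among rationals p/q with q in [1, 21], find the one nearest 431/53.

Expand x = 431/53 as a continued fraction with the Euclidean algorithm:
  431 = 8*53 + 7, so a_0 = 8.
  53 = 7*7 + 4, so a_1 = 7.
  7 = 1*4 + 3, so a_2 = 1.
  4 = 1*3 + 1, so a_3 = 1.
  3 = 3*1 + 0, so a_4 = 3.
so x = [8; 7, 1, 1, 3].
Convergents (p_i = a_i*p_{i-1} + p_{i-2}, q_i = a_i*q_{i-1} + q_{i-2} with p_{-2}=0, p_{-1}=1, q_{-2}=1, q_{-1}=0), until the denominator exceeds 21:
  i=0: a_0=8, p_0 = 8*1 + 0 = 8, q_0 = 8*0 + 1 = 1.
  i=1: a_1=7, p_1 = 7*8 + 1 = 57, q_1 = 7*1 + 0 = 7.
  i=2: a_2=1, p_2 = 1*57 + 8 = 65, q_2 = 1*7 + 1 = 8.
  i=3: a_3=1, p_3 = 1*65 + 57 = 122, q_3 = 1*8 + 7 = 15.
  i=4: a_4=3, p_4 = 3*122 + 65 = 431, q_4 = 3*15 + 8 = 53.
q_4 = 53 > 21, so the last convergent with denominator <= 21 is p_3/q_3 = 122/15.
The closest fraction with denominator <= 21 is either p_3/q_3 or the intermediate fraction (k*p_3 + p_2)/(k*q_3 + q_2) with the largest k >= 1 whose denominator stays <= 21; these approach x as k grows, and every other convergent or intermediate fraction in range is farther away.
Largest k: floor((21 - q_2)/q_3) = floor((21 - 8)/15) = 0.
Since k = 0, no intermediate fraction beyond p_3/q_3 has denominator <= 21, so the convergent 122/15 is the closest (its error is |431*15 - 122*53|/(53*15) = 1/795).

122/15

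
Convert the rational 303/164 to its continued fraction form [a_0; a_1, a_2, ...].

Run the Euclidean algorithm on 303 and 164; the successive quotients are the partial quotients a_0, a_1, ... (each step inverts the fractional part left over by the previous one):
  303 = 1*164 + 139, so a_0 = 1.
  164 = 1*139 + 25, so a_1 = 1.
  139 = 5*25 + 14, so a_2 = 5.
  25 = 1*14 + 11, so a_3 = 1.
  14 = 1*11 + 3, so a_4 = 1.
  11 = 3*3 + 2, so a_5 = 3.
  3 = 1*2 + 1, so a_6 = 1.
  2 = 2*1 + 0, so a_7 = 2.
The remainder reaches 0 after 8 divisions, so the expansion has 8 partial quotients, read off in order.

[1; 1, 5, 1, 1, 3, 1, 2]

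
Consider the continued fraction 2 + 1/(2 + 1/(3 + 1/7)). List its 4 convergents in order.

Using the convergent recurrence p_i = a_i*p_{i-1} + p_{i-2}, q_i = a_i*q_{i-1} + q_{i-2} with p_{-2}=0, p_{-1}=1, q_{-2}=1, q_{-1}=0:
  i=0: a_0=2, p_0 = 2*1 + 0 = 2, q_0 = 2*0 + 1 = 1.
  i=1: a_1=2, p_1 = 2*2 + 1 = 5, q_1 = 2*1 + 0 = 2.
  i=2: a_2=3, p_2 = 3*5 + 2 = 17, q_2 = 3*2 + 1 = 7.
  i=3: a_3=7, p_3 = 7*17 + 5 = 124, q_3 = 7*7 + 2 = 51.

2/1, 5/2, 17/7, 124/51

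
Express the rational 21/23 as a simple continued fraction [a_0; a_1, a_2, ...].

[0; 1, 10, 2]

Run the Euclidean algorithm on 21 and 23; the successive quotients are the partial quotients a_0, a_1, ... (each step inverts the fractional part left over by the previous one):
  21 = 0*23 + 21, so a_0 = 0.
  23 = 1*21 + 2, so a_1 = 1.
  21 = 10*2 + 1, so a_2 = 10.
  2 = 2*1 + 0, so a_3 = 2.
The remainder reaches 0 after 4 divisions, so the expansion has 4 partial quotients, read off in order.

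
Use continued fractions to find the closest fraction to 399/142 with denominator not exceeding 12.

Expand x = 399/142 as a continued fraction with the Euclidean algorithm:
  399 = 2*142 + 115, so a_0 = 2.
  142 = 1*115 + 27, so a_1 = 1.
  115 = 4*27 + 7, so a_2 = 4.
  27 = 3*7 + 6, so a_3 = 3.
  7 = 1*6 + 1, so a_4 = 1.
  6 = 6*1 + 0, so a_5 = 6.
so x = [2; 1, 4, 3, 1, 6].
Convergents (p_i = a_i*p_{i-1} + p_{i-2}, q_i = a_i*q_{i-1} + q_{i-2} with p_{-2}=0, p_{-1}=1, q_{-2}=1, q_{-1}=0), until the denominator exceeds 12:
  i=0: a_0=2, p_0 = 2*1 + 0 = 2, q_0 = 2*0 + 1 = 1.
  i=1: a_1=1, p_1 = 1*2 + 1 = 3, q_1 = 1*1 + 0 = 1.
  i=2: a_2=4, p_2 = 4*3 + 2 = 14, q_2 = 4*1 + 1 = 5.
  i=3: a_3=3, p_3 = 3*14 + 3 = 45, q_3 = 3*5 + 1 = 16.
q_3 = 16 > 12, so the last convergent with denominator <= 12 is p_2/q_2 = 14/5.
The closest fraction with denominator <= 12 is either p_2/q_2 or the intermediate fraction (k*p_2 + p_1)/(k*q_2 + q_1) with the largest k >= 1 whose denominator stays <= 12; these approach x as k grows, and every other convergent or intermediate fraction in range is farther away.
Largest k: floor((12 - q_1)/q_2) = floor((12 - 1)/5) = 2.
That gives (2*14 + 3)/(2*5 + 1) = 31/11.
Compare the errors: |x - 14/5| = |399*5 - 14*142|/(142*5) = 7/710, and |x - 31/11| = |399*11 - 31*142|/(142*11) = 13/1562.
Cross-multiplying, 13*710 = 9230 < 10934 = 7*1562, so 13/1562 is smaller: the intermediate fraction 31/11 is closer to x than 14/5.

31/11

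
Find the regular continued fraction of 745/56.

Run the Euclidean algorithm on 745 and 56; the successive quotients are the partial quotients a_0, a_1, ... (each step inverts the fractional part left over by the previous one):
  745 = 13*56 + 17, so a_0 = 13.
  56 = 3*17 + 5, so a_1 = 3.
  17 = 3*5 + 2, so a_2 = 3.
  5 = 2*2 + 1, so a_3 = 2.
  2 = 2*1 + 0, so a_4 = 2.
The remainder reaches 0 after 5 divisions, so the expansion has 5 partial quotients, read off in order.

[13; 3, 3, 2, 2]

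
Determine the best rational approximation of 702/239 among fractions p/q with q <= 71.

Expand x = 702/239 as a continued fraction with the Euclidean algorithm:
  702 = 2*239 + 224, so a_0 = 2.
  239 = 1*224 + 15, so a_1 = 1.
  224 = 14*15 + 14, so a_2 = 14.
  15 = 1*14 + 1, so a_3 = 1.
  14 = 14*1 + 0, so a_4 = 14.
so x = [2; 1, 14, 1, 14].
Convergents (p_i = a_i*p_{i-1} + p_{i-2}, q_i = a_i*q_{i-1} + q_{i-2} with p_{-2}=0, p_{-1}=1, q_{-2}=1, q_{-1}=0), until the denominator exceeds 71:
  i=0: a_0=2, p_0 = 2*1 + 0 = 2, q_0 = 2*0 + 1 = 1.
  i=1: a_1=1, p_1 = 1*2 + 1 = 3, q_1 = 1*1 + 0 = 1.
  i=2: a_2=14, p_2 = 14*3 + 2 = 44, q_2 = 14*1 + 1 = 15.
  i=3: a_3=1, p_3 = 1*44 + 3 = 47, q_3 = 1*15 + 1 = 16.
  i=4: a_4=14, p_4 = 14*47 + 44 = 702, q_4 = 14*16 + 15 = 239.
q_4 = 239 > 71, so the last convergent with denominator <= 71 is p_3/q_3 = 47/16.
The closest fraction with denominator <= 71 is either p_3/q_3 or the intermediate fraction (k*p_3 + p_2)/(k*q_3 + q_2) with the largest k >= 1 whose denominator stays <= 71; these approach x as k grows, and every other convergent or intermediate fraction in range is farther away.
Largest k: floor((71 - q_2)/q_3) = floor((71 - 15)/16) = 3.
That gives (3*47 + 44)/(3*16 + 15) = 185/63.
Compare the errors: |x - 47/16| = |702*16 - 47*239|/(239*16) = 1/3824, and |x - 185/63| = |702*63 - 185*239|/(239*63) = 11/15057.
Cross-multiplying, 1*15057 = 15057 < 42064 = 11*3824, so 1/3824 is smaller: the convergent 47/16 is closer to x than 185/63.

47/16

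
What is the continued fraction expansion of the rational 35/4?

Run the Euclidean algorithm on 35 and 4; the successive quotients are the partial quotients a_0, a_1, ... (each step inverts the fractional part left over by the previous one):
  35 = 8*4 + 3, so a_0 = 8.
  4 = 1*3 + 1, so a_1 = 1.
  3 = 3*1 + 0, so a_2 = 3.
The remainder reaches 0 after 3 divisions, so the expansion has 3 partial quotients, read off in order.

[8; 1, 3]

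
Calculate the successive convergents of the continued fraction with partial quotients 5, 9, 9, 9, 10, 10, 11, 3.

Using the convergent recurrence p_i = a_i*p_{i-1} + p_{i-2}, q_i = a_i*q_{i-1} + q_{i-2} with p_{-2}=0, p_{-1}=1, q_{-2}=1, q_{-1}=0:
  i=0: a_0=5, p_0 = 5*1 + 0 = 5, q_0 = 5*0 + 1 = 1.
  i=1: a_1=9, p_1 = 9*5 + 1 = 46, q_1 = 9*1 + 0 = 9.
  i=2: a_2=9, p_2 = 9*46 + 5 = 419, q_2 = 9*9 + 1 = 82.
  i=3: a_3=9, p_3 = 9*419 + 46 = 3817, q_3 = 9*82 + 9 = 747.
  i=4: a_4=10, p_4 = 10*3817 + 419 = 38589, q_4 = 10*747 + 82 = 7552.
  i=5: a_5=10, p_5 = 10*38589 + 3817 = 389707, q_5 = 10*7552 + 747 = 76267.
  i=6: a_6=11, p_6 = 11*389707 + 38589 = 4325366, q_6 = 11*76267 + 7552 = 846489.
  i=7: a_7=3, p_7 = 3*4325366 + 389707 = 13365805, q_7 = 3*846489 + 76267 = 2615734.

5/1, 46/9, 419/82, 3817/747, 38589/7552, 389707/76267, 4325366/846489, 13365805/2615734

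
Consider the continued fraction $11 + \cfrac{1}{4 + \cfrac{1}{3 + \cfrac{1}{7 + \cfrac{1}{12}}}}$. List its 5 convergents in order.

Using the convergent recurrence p_i = a_i*p_{i-1} + p_{i-2}, q_i = a_i*q_{i-1} + q_{i-2} with p_{-2}=0, p_{-1}=1, q_{-2}=1, q_{-1}=0:
  i=0: a_0=11, p_0 = 11*1 + 0 = 11, q_0 = 11*0 + 1 = 1.
  i=1: a_1=4, p_1 = 4*11 + 1 = 45, q_1 = 4*1 + 0 = 4.
  i=2: a_2=3, p_2 = 3*45 + 11 = 146, q_2 = 3*4 + 1 = 13.
  i=3: a_3=7, p_3 = 7*146 + 45 = 1067, q_3 = 7*13 + 4 = 95.
  i=4: a_4=12, p_4 = 12*1067 + 146 = 12950, q_4 = 12*95 + 13 = 1153.

11/1, 45/4, 146/13, 1067/95, 12950/1153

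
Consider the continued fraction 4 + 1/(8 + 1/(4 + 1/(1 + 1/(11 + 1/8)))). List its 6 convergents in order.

4/1, 33/8, 136/33, 169/41, 1995/484, 16129/3913

Using the convergent recurrence p_i = a_i*p_{i-1} + p_{i-2}, q_i = a_i*q_{i-1} + q_{i-2} with p_{-2}=0, p_{-1}=1, q_{-2}=1, q_{-1}=0:
  i=0: a_0=4, p_0 = 4*1 + 0 = 4, q_0 = 4*0 + 1 = 1.
  i=1: a_1=8, p_1 = 8*4 + 1 = 33, q_1 = 8*1 + 0 = 8.
  i=2: a_2=4, p_2 = 4*33 + 4 = 136, q_2 = 4*8 + 1 = 33.
  i=3: a_3=1, p_3 = 1*136 + 33 = 169, q_3 = 1*33 + 8 = 41.
  i=4: a_4=11, p_4 = 11*169 + 136 = 1995, q_4 = 11*41 + 33 = 484.
  i=5: a_5=8, p_5 = 8*1995 + 169 = 16129, q_5 = 8*484 + 41 = 3913.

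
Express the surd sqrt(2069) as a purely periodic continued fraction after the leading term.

[45; (2, 17, 1, 2, 3, 3, 2, 1, 17, 2, 90)]

Write x_i = (sqrt(2069) + m_i)/d_i with (m_0, d_0) = (0, 1). a_0 = floor(sqrt(2069)) = 45, since 45^2 = 2025 <= 2069 < 2116 = 46^2.
Iterate m_{i+1} = d_i*a_i - m_i, d_{i+1} = (2069 - m_{i+1}^2)/d_i, a_{i+1} = floor((a_0 + m_{i+1})/d_{i+1}):
  m_1 = 1*45 - 0 = 45, d_1 = (2069 - 45^2)/1 = 44/1 = 44, a_1 = floor((45 + 45)/44) = 2.
  m_2 = 44*2 - 45 = 43, d_2 = (2069 - 43^2)/44 = 220/44 = 5, a_2 = floor((45 + 43)/5) = 17.
  m_3 = 5*17 - 43 = 42, d_3 = (2069 - 42^2)/5 = 305/5 = 61, a_3 = floor((45 + 42)/61) = 1.
  m_4 = 61*1 - 42 = 19, d_4 = (2069 - 19^2)/61 = 1708/61 = 28, a_4 = floor((45 + 19)/28) = 2.
  m_5 = 28*2 - 19 = 37, d_5 = (2069 - 37^2)/28 = 700/28 = 25, a_5 = floor((45 + 37)/25) = 3.
  m_6 = 25*3 - 37 = 38, d_6 = (2069 - 38^2)/25 = 625/25 = 25, a_6 = floor((45 + 38)/25) = 3.
  m_7 = 25*3 - 38 = 37, d_7 = (2069 - 37^2)/25 = 700/25 = 28, a_7 = floor((45 + 37)/28) = 2.
  m_8 = 28*2 - 37 = 19, d_8 = (2069 - 19^2)/28 = 1708/28 = 61, a_8 = floor((45 + 19)/61) = 1.
  m_9 = 61*1 - 19 = 42, d_9 = (2069 - 42^2)/61 = 305/61 = 5, a_9 = floor((45 + 42)/5) = 17.
  m_10 = 5*17 - 42 = 43, d_10 = (2069 - 43^2)/5 = 220/5 = 44, a_10 = floor((45 + 43)/44) = 2.
  m_11 = 44*2 - 43 = 45, d_11 = (2069 - 45^2)/44 = 44/44 = 1, a_11 = floor((45 + 45)/1) = 90.
  m_12 = 1*90 - 45 = 45, d_12 = (2069 - 45^2)/1 = 44/1 = 44: (m_12, d_12) = (m_1, d_1) = (45, 44), so from here the quotients repeat a_1, ..., a_11; the period length is 11.
Hence the expansion of sqrt(2069) is a_0 = 45 followed by the repeating block 2, 17, 1, 2, 3, 3, 2, 1, 17, 2, 90 (period 11).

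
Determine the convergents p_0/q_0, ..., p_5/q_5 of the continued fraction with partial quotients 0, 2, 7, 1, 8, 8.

Using the convergent recurrence p_i = a_i*p_{i-1} + p_{i-2}, q_i = a_i*q_{i-1} + q_{i-2} with p_{-2}=0, p_{-1}=1, q_{-2}=1, q_{-1}=0:
  i=0: a_0=0, p_0 = 0*1 + 0 = 0, q_0 = 0*0 + 1 = 1.
  i=1: a_1=2, p_1 = 2*0 + 1 = 1, q_1 = 2*1 + 0 = 2.
  i=2: a_2=7, p_2 = 7*1 + 0 = 7, q_2 = 7*2 + 1 = 15.
  i=3: a_3=1, p_3 = 1*7 + 1 = 8, q_3 = 1*15 + 2 = 17.
  i=4: a_4=8, p_4 = 8*8 + 7 = 71, q_4 = 8*17 + 15 = 151.
  i=5: a_5=8, p_5 = 8*71 + 8 = 576, q_5 = 8*151 + 17 = 1225.

0/1, 1/2, 7/15, 8/17, 71/151, 576/1225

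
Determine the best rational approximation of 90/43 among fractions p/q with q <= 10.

Expand x = 90/43 as a continued fraction with the Euclidean algorithm:
  90 = 2*43 + 4, so a_0 = 2.
  43 = 10*4 + 3, so a_1 = 10.
  4 = 1*3 + 1, so a_2 = 1.
  3 = 3*1 + 0, so a_3 = 3.
so x = [2; 10, 1, 3].
Convergents (p_i = a_i*p_{i-1} + p_{i-2}, q_i = a_i*q_{i-1} + q_{i-2} with p_{-2}=0, p_{-1}=1, q_{-2}=1, q_{-1}=0), until the denominator exceeds 10:
  i=0: a_0=2, p_0 = 2*1 + 0 = 2, q_0 = 2*0 + 1 = 1.
  i=1: a_1=10, p_1 = 10*2 + 1 = 21, q_1 = 10*1 + 0 = 10.
  i=2: a_2=1, p_2 = 1*21 + 2 = 23, q_2 = 1*10 + 1 = 11.
q_2 = 11 > 10, so the last convergent with denominator <= 10 is p_1/q_1 = 21/10.
The closest fraction with denominator <= 10 is either p_1/q_1 or the intermediate fraction (k*p_1 + p_0)/(k*q_1 + q_0) with the largest k >= 1 whose denominator stays <= 10; these approach x as k grows, and every other convergent or intermediate fraction in range is farther away.
Largest k: floor((10 - q_0)/q_1) = floor((10 - 1)/10) = 0.
Since k = 0, no intermediate fraction beyond p_1/q_1 has denominator <= 10, so the convergent 21/10 is the closest (its error is |90*10 - 21*43|/(43*10) = 3/430).

21/10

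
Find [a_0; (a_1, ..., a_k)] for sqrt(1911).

Write x_i = (sqrt(1911) + m_i)/d_i with (m_0, d_0) = (0, 1). a_0 = floor(sqrt(1911)) = 43, since 43^2 = 1849 <= 1911 < 1936 = 44^2.
Iterate m_{i+1} = d_i*a_i - m_i, d_{i+1} = (1911 - m_{i+1}^2)/d_i, a_{i+1} = floor((a_0 + m_{i+1})/d_{i+1}):
  m_1 = 1*43 - 0 = 43, d_1 = (1911 - 43^2)/1 = 62/1 = 62, a_1 = floor((43 + 43)/62) = 1.
  m_2 = 62*1 - 43 = 19, d_2 = (1911 - 19^2)/62 = 1550/62 = 25, a_2 = floor((43 + 19)/25) = 2.
  m_3 = 25*2 - 19 = 31, d_3 = (1911 - 31^2)/25 = 950/25 = 38, a_3 = floor((43 + 31)/38) = 1.
  m_4 = 38*1 - 31 = 7, d_4 = (1911 - 7^2)/38 = 1862/38 = 49, a_4 = floor((43 + 7)/49) = 1.
  m_5 = 49*1 - 7 = 42, d_5 = (1911 - 42^2)/49 = 147/49 = 3, a_5 = floor((43 + 42)/3) = 28.
  m_6 = 3*28 - 42 = 42, d_6 = (1911 - 42^2)/3 = 147/3 = 49, a_6 = floor((43 + 42)/49) = 1.
  m_7 = 49*1 - 42 = 7, d_7 = (1911 - 7^2)/49 = 1862/49 = 38, a_7 = floor((43 + 7)/38) = 1.
  m_8 = 38*1 - 7 = 31, d_8 = (1911 - 31^2)/38 = 950/38 = 25, a_8 = floor((43 + 31)/25) = 2.
  m_9 = 25*2 - 31 = 19, d_9 = (1911 - 19^2)/25 = 1550/25 = 62, a_9 = floor((43 + 19)/62) = 1.
  m_10 = 62*1 - 19 = 43, d_10 = (1911 - 43^2)/62 = 62/62 = 1, a_10 = floor((43 + 43)/1) = 86.
  m_11 = 1*86 - 43 = 43, d_11 = (1911 - 43^2)/1 = 62/1 = 62: (m_11, d_11) = (m_1, d_1) = (43, 62), so from here the quotients repeat a_1, ..., a_10; the period length is 10.
Hence the expansion of sqrt(1911) is a_0 = 43 followed by the repeating block 1, 2, 1, 1, 28, 1, 1, 2, 1, 86 (period 10).

[43; (1, 2, 1, 1, 28, 1, 1, 2, 1, 86)]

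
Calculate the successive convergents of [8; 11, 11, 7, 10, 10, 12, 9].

8/1, 89/11, 987/122, 6998/865, 70967/8772, 716668/88585, 8670983/1071792, 78755515/9734713

Using the convergent recurrence p_i = a_i*p_{i-1} + p_{i-2}, q_i = a_i*q_{i-1} + q_{i-2} with p_{-2}=0, p_{-1}=1, q_{-2}=1, q_{-1}=0:
  i=0: a_0=8, p_0 = 8*1 + 0 = 8, q_0 = 8*0 + 1 = 1.
  i=1: a_1=11, p_1 = 11*8 + 1 = 89, q_1 = 11*1 + 0 = 11.
  i=2: a_2=11, p_2 = 11*89 + 8 = 987, q_2 = 11*11 + 1 = 122.
  i=3: a_3=7, p_3 = 7*987 + 89 = 6998, q_3 = 7*122 + 11 = 865.
  i=4: a_4=10, p_4 = 10*6998 + 987 = 70967, q_4 = 10*865 + 122 = 8772.
  i=5: a_5=10, p_5 = 10*70967 + 6998 = 716668, q_5 = 10*8772 + 865 = 88585.
  i=6: a_6=12, p_6 = 12*716668 + 70967 = 8670983, q_6 = 12*88585 + 8772 = 1071792.
  i=7: a_7=9, p_7 = 9*8670983 + 716668 = 78755515, q_7 = 9*1071792 + 88585 = 9734713.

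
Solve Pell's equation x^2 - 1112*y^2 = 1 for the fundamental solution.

(x, y) = (2501, 75)

First expand sqrt(1112) as a continued fraction. With x_i = (sqrt(1112) + m_i)/d_i and (m_0, d_0) = (0, 1): a_0 = floor(sqrt(1112)) = 33, since 33^2 = 1089 <= 1112 < 1156 = 34^2.
Iterate m_{i+1} = d_i*a_i - m_i, d_{i+1} = (1112 - m_{i+1}^2)/d_i, a_{i+1} = floor((a_0 + m_{i+1})/d_{i+1}):
  m_1 = 1*33 - 0 = 33, d_1 = (1112 - 33^2)/1 = 23/1 = 23, a_1 = floor((33 + 33)/23) = 2.
  m_2 = 23*2 - 33 = 13, d_2 = (1112 - 13^2)/23 = 943/23 = 41, a_2 = floor((33 + 13)/41) = 1.
  m_3 = 41*1 - 13 = 28, d_3 = (1112 - 28^2)/41 = 328/41 = 8, a_3 = floor((33 + 28)/8) = 7.
  m_4 = 8*7 - 28 = 28, d_4 = (1112 - 28^2)/8 = 328/8 = 41, a_4 = floor((33 + 28)/41) = 1.
  m_5 = 41*1 - 28 = 13, d_5 = (1112 - 13^2)/41 = 943/41 = 23, a_5 = floor((33 + 13)/23) = 2.
  m_6 = 23*2 - 13 = 33, d_6 = (1112 - 33^2)/23 = 23/23 = 1, a_6 = floor((33 + 33)/1) = 66.
  m_7 = 1*66 - 33 = 33, d_7 = (1112 - 33^2)/1 = 23/1 = 23: (m_7, d_7) = (m_1, d_1) = (33, 23), so from here the quotients repeat a_1, ..., a_6; the period length is 6.
So sqrt(1112) = [33; (2, 1, 7, 1, 2, 66)] with period length k = 6.
k is even, so the fundamental solution of x^2 - 1112y^2 = 1 is (p_{k-1}, q_{k-1}) = (p_5, q_5); compute convergents through index 5.
Convergents (p_i = a_i*p_{i-1} + p_{i-2}, q_i = a_i*q_{i-1} + q_{i-2} with p_{-2}=0, p_{-1}=1, q_{-2}=1, q_{-1}=0):
  i=0: a_0=33, p_0 = 33*1 + 0 = 33, q_0 = 33*0 + 1 = 1.
  i=1: a_1=2, p_1 = 2*33 + 1 = 67, q_1 = 2*1 + 0 = 2.
  i=2: a_2=1, p_2 = 1*67 + 33 = 100, q_2 = 1*2 + 1 = 3.
  i=3: a_3=7, p_3 = 7*100 + 67 = 767, q_3 = 7*3 + 2 = 23.
  i=4: a_4=1, p_4 = 1*767 + 100 = 867, q_4 = 1*23 + 3 = 26.
  i=5: a_5=2, p_5 = 2*867 + 767 = 2501, q_5 = 2*26 + 23 = 75.
Check: 2501^2 - 1112*75^2 = 6255001 - 6255000 = 1, so (x, y) = (2501, 75) solves the equation, and by the theorem it is the least positive solution.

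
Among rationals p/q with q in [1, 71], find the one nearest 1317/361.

197/54

Expand x = 1317/361 as a continued fraction with the Euclidean algorithm:
  1317 = 3*361 + 234, so a_0 = 3.
  361 = 1*234 + 127, so a_1 = 1.
  234 = 1*127 + 107, so a_2 = 1.
  127 = 1*107 + 20, so a_3 = 1.
  107 = 5*20 + 7, so a_4 = 5.
  20 = 2*7 + 6, so a_5 = 2.
  7 = 1*6 + 1, so a_6 = 1.
  6 = 6*1 + 0, so a_7 = 6.
so x = [3; 1, 1, 1, 5, 2, 1, 6].
Convergents (p_i = a_i*p_{i-1} + p_{i-2}, q_i = a_i*q_{i-1} + q_{i-2} with p_{-2}=0, p_{-1}=1, q_{-2}=1, q_{-1}=0), until the denominator exceeds 71:
  i=0: a_0=3, p_0 = 3*1 + 0 = 3, q_0 = 3*0 + 1 = 1.
  i=1: a_1=1, p_1 = 1*3 + 1 = 4, q_1 = 1*1 + 0 = 1.
  i=2: a_2=1, p_2 = 1*4 + 3 = 7, q_2 = 1*1 + 1 = 2.
  i=3: a_3=1, p_3 = 1*7 + 4 = 11, q_3 = 1*2 + 1 = 3.
  i=4: a_4=5, p_4 = 5*11 + 7 = 62, q_4 = 5*3 + 2 = 17.
  i=5: a_5=2, p_5 = 2*62 + 11 = 135, q_5 = 2*17 + 3 = 37.
  i=6: a_6=1, p_6 = 1*135 + 62 = 197, q_6 = 1*37 + 17 = 54.
  i=7: a_7=6, p_7 = 6*197 + 135 = 1317, q_7 = 6*54 + 37 = 361.
q_7 = 361 > 71, so the last convergent with denominator <= 71 is p_6/q_6 = 197/54.
The closest fraction with denominator <= 71 is either p_6/q_6 or the intermediate fraction (k*p_6 + p_5)/(k*q_6 + q_5) with the largest k >= 1 whose denominator stays <= 71; these approach x as k grows, and every other convergent or intermediate fraction in range is farther away.
Largest k: floor((71 - q_5)/q_6) = floor((71 - 37)/54) = 0.
Since k = 0, no intermediate fraction beyond p_6/q_6 has denominator <= 71, so the convergent 197/54 is the closest (its error is |1317*54 - 197*361|/(361*54) = 1/19494).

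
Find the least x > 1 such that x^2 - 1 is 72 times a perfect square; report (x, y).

(x, y) = (17, 2)

First expand sqrt(72) as a continued fraction. With x_i = (sqrt(72) + m_i)/d_i and (m_0, d_0) = (0, 1): a_0 = floor(sqrt(72)) = 8, since 8^2 = 64 <= 72 < 81 = 9^2.
Iterate m_{i+1} = d_i*a_i - m_i, d_{i+1} = (72 - m_{i+1}^2)/d_i, a_{i+1} = floor((a_0 + m_{i+1})/d_{i+1}):
  m_1 = 1*8 - 0 = 8, d_1 = (72 - 8^2)/1 = 8/1 = 8, a_1 = floor((8 + 8)/8) = 2.
  m_2 = 8*2 - 8 = 8, d_2 = (72 - 8^2)/8 = 8/8 = 1, a_2 = floor((8 + 8)/1) = 16.
  m_3 = 1*16 - 8 = 8, d_3 = (72 - 8^2)/1 = 8/1 = 8: (m_3, d_3) = (m_1, d_1) = (8, 8), so from here the quotients repeat a_1, a_2; the period length is 2.
So sqrt(72) = [8; (2, 16)] with period length k = 2.
k is even, so the fundamental solution of x^2 - 72y^2 = 1 is (p_{k-1}, q_{k-1}) = (p_1, q_1); compute convergents through index 1.
Convergents (p_i = a_i*p_{i-1} + p_{i-2}, q_i = a_i*q_{i-1} + q_{i-2} with p_{-2}=0, p_{-1}=1, q_{-2}=1, q_{-1}=0):
  i=0: a_0=8, p_0 = 8*1 + 0 = 8, q_0 = 8*0 + 1 = 1.
  i=1: a_1=2, p_1 = 2*8 + 1 = 17, q_1 = 2*1 + 0 = 2.
Check: 17^2 - 72*2^2 = 289 - 288 = 1, so (x, y) = (17, 2) solves the equation, and by the theorem it is the least positive solution.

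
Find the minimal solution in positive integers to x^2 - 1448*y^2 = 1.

(x, y) = (723, 19)

First expand sqrt(1448) as a continued fraction. With x_i = (sqrt(1448) + m_i)/d_i and (m_0, d_0) = (0, 1): a_0 = floor(sqrt(1448)) = 38, since 38^2 = 1444 <= 1448 < 1521 = 39^2.
Iterate m_{i+1} = d_i*a_i - m_i, d_{i+1} = (1448 - m_{i+1}^2)/d_i, a_{i+1} = floor((a_0 + m_{i+1})/d_{i+1}):
  m_1 = 1*38 - 0 = 38, d_1 = (1448 - 38^2)/1 = 4/1 = 4, a_1 = floor((38 + 38)/4) = 19.
  m_2 = 4*19 - 38 = 38, d_2 = (1448 - 38^2)/4 = 4/4 = 1, a_2 = floor((38 + 38)/1) = 76.
  m_3 = 1*76 - 38 = 38, d_3 = (1448 - 38^2)/1 = 4/1 = 4: (m_3, d_3) = (m_1, d_1) = (38, 4), so from here the quotients repeat a_1, a_2; the period length is 2.
So sqrt(1448) = [38; (19, 76)] with period length k = 2.
k is even, so the fundamental solution of x^2 - 1448y^2 = 1 is (p_{k-1}, q_{k-1}) = (p_1, q_1); compute convergents through index 1.
Convergents (p_i = a_i*p_{i-1} + p_{i-2}, q_i = a_i*q_{i-1} + q_{i-2} with p_{-2}=0, p_{-1}=1, q_{-2}=1, q_{-1}=0):
  i=0: a_0=38, p_0 = 38*1 + 0 = 38, q_0 = 38*0 + 1 = 1.
  i=1: a_1=19, p_1 = 19*38 + 1 = 723, q_1 = 19*1 + 0 = 19.
Check: 723^2 - 1448*19^2 = 522729 - 522728 = 1, so (x, y) = (723, 19) solves the equation, and by the theorem it is the least positive solution.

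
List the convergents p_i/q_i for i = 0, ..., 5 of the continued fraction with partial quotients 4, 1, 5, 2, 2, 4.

4/1, 5/1, 29/6, 63/13, 155/32, 683/141

Using the convergent recurrence p_i = a_i*p_{i-1} + p_{i-2}, q_i = a_i*q_{i-1} + q_{i-2} with p_{-2}=0, p_{-1}=1, q_{-2}=1, q_{-1}=0:
  i=0: a_0=4, p_0 = 4*1 + 0 = 4, q_0 = 4*0 + 1 = 1.
  i=1: a_1=1, p_1 = 1*4 + 1 = 5, q_1 = 1*1 + 0 = 1.
  i=2: a_2=5, p_2 = 5*5 + 4 = 29, q_2 = 5*1 + 1 = 6.
  i=3: a_3=2, p_3 = 2*29 + 5 = 63, q_3 = 2*6 + 1 = 13.
  i=4: a_4=2, p_4 = 2*63 + 29 = 155, q_4 = 2*13 + 6 = 32.
  i=5: a_5=4, p_5 = 4*155 + 63 = 683, q_5 = 4*32 + 13 = 141.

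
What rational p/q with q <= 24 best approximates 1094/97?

Expand x = 1094/97 as a continued fraction with the Euclidean algorithm:
  1094 = 11*97 + 27, so a_0 = 11.
  97 = 3*27 + 16, so a_1 = 3.
  27 = 1*16 + 11, so a_2 = 1.
  16 = 1*11 + 5, so a_3 = 1.
  11 = 2*5 + 1, so a_4 = 2.
  5 = 5*1 + 0, so a_5 = 5.
so x = [11; 3, 1, 1, 2, 5].
Convergents (p_i = a_i*p_{i-1} + p_{i-2}, q_i = a_i*q_{i-1} + q_{i-2} with p_{-2}=0, p_{-1}=1, q_{-2}=1, q_{-1}=0), until the denominator exceeds 24:
  i=0: a_0=11, p_0 = 11*1 + 0 = 11, q_0 = 11*0 + 1 = 1.
  i=1: a_1=3, p_1 = 3*11 + 1 = 34, q_1 = 3*1 + 0 = 3.
  i=2: a_2=1, p_2 = 1*34 + 11 = 45, q_2 = 1*3 + 1 = 4.
  i=3: a_3=1, p_3 = 1*45 + 34 = 79, q_3 = 1*4 + 3 = 7.
  i=4: a_4=2, p_4 = 2*79 + 45 = 203, q_4 = 2*7 + 4 = 18.
  i=5: a_5=5, p_5 = 5*203 + 79 = 1094, q_5 = 5*18 + 7 = 97.
q_5 = 97 > 24, so the last convergent with denominator <= 24 is p_4/q_4 = 203/18.
The closest fraction with denominator <= 24 is either p_4/q_4 or the intermediate fraction (k*p_4 + p_3)/(k*q_4 + q_3) with the largest k >= 1 whose denominator stays <= 24; these approach x as k grows, and every other convergent or intermediate fraction in range is farther away.
Largest k: floor((24 - q_3)/q_4) = floor((24 - 7)/18) = 0.
Since k = 0, no intermediate fraction beyond p_4/q_4 has denominator <= 24, so the convergent 203/18 is the closest (its error is |1094*18 - 203*97|/(97*18) = 1/1746).

203/18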